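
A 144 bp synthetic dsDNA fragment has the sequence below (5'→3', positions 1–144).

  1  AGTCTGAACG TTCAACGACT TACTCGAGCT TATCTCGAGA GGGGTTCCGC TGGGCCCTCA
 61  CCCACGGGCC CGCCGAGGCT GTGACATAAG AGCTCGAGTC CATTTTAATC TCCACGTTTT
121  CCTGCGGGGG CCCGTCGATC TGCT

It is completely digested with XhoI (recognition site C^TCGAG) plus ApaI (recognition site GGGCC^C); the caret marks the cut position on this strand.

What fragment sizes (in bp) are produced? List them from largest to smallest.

XhoI sites (CTCGAG) start at positions 23, 34, 93.
XhoI cuts after the first base of each site, so after positions 23, 34, 93.
ApaI sites (GGGCCC) start at positions 52, 66, 128.
ApaI cuts after base 5 of each site (before the last base), so after positions 56, 70, 132.
Combined cut positions: 23, 34, 56, 70, 93, 132.
Linear molecule, 6 cuts → 7 fragments:
  1–23 → 23 bp
  24–34 → 11 bp
  35–56 → 22 bp
  57–70 → 14 bp
  71–93 → 23 bp
  94–132 → 39 bp
  133–144 → 12 bp
Sorted largest to smallest: 39, 23, 23, 22, 14, 12, 11 bp.

39, 23, 23, 22, 14, 12, 11 bp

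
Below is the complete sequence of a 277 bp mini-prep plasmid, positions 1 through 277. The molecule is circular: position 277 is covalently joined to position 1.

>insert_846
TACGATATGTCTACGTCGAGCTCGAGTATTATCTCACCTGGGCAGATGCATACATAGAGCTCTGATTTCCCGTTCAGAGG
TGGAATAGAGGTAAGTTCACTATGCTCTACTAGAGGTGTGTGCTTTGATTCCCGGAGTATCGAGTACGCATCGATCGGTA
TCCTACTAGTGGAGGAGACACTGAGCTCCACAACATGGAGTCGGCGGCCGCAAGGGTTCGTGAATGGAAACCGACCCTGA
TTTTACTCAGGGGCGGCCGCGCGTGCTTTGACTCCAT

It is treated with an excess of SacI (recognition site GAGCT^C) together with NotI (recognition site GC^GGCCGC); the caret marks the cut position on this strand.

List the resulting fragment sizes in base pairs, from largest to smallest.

126, 49, 45, 39, 18 bp

SacI sites (GAGCTC) start at positions 18, 57, 183.
SacI cuts after base 5 of each site (before the last base), so after positions 22, 61, 187.
NotI sites (GCGGCCGC) start at positions 204, 253.
NotI cuts after base 2 of each site, so after positions 205, 254.
Combined cut positions: 22, 61, 187, 205, 254.
Circular molecule, 5 cuts → 5 fragments:
  23–61 → 39 bp
  62–187 → 126 bp
  188–205 → 18 bp
  206–254 → 49 bp
  255–277 then 1–22 → 23 + 22 = 45 bp
Sorted largest to smallest: 126, 49, 45, 39, 18 bp.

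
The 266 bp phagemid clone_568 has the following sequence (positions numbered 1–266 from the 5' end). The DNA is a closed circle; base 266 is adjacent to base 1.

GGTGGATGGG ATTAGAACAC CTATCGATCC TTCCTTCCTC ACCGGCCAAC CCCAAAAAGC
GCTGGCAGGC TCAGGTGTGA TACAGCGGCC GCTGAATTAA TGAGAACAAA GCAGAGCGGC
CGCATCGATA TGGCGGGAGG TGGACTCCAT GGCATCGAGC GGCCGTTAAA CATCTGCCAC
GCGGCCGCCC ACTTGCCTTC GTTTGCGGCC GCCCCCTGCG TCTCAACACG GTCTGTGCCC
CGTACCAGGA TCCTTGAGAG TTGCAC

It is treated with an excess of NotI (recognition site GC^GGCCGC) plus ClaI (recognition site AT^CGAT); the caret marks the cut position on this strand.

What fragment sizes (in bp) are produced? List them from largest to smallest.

NotI sites (GCGGCCGC) start at positions 85, 116, 181, 205.
NotI cuts after base 2 of each site, so after positions 86, 117, 182, 206.
ClaI sites (ATCGAT) start at positions 23, 124.
ClaI cuts after base 2 of each site, so after positions 24, 125.
Combined cut positions: 24, 86, 117, 125, 182, 206.
Circular molecule, 6 cuts → 6 fragments:
  25–86 → 62 bp
  87–117 → 31 bp
  118–125 → 8 bp
  126–182 → 57 bp
  183–206 → 24 bp
  207–266 then 1–24 → 60 + 24 = 84 bp
Sorted largest to smallest: 84, 62, 57, 31, 24, 8 bp.

84, 62, 57, 31, 24, 8 bp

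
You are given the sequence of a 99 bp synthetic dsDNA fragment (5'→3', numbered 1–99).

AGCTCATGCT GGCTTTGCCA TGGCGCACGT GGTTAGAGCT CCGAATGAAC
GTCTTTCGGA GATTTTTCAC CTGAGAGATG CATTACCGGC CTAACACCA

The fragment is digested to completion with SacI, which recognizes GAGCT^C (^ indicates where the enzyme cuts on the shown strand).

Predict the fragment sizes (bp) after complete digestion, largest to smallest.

59, 40 bp

The SacI site (GAGCTC) starts at position 36.
SacI cuts after base 5 of each site (before the last base), so after position 40.
Linear molecule, 1 cut → 2 fragments:
  1–40 → 40 bp
  41–99 → 59 bp
Sorted largest to smallest: 59, 40 bp.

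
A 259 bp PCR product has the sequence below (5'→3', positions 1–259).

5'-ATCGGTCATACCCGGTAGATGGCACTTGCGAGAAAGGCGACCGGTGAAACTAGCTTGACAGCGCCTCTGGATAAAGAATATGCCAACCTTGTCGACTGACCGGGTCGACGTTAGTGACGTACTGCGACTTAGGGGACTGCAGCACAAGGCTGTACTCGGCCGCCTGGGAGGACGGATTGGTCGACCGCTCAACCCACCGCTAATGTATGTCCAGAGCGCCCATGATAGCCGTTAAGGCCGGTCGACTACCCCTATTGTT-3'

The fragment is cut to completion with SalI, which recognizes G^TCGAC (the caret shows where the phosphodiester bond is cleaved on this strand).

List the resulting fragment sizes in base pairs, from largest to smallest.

91, 76, 61, 18, 13 bp

SalI sites (GTCGAC) start at positions 91, 104, 180, 241.
SalI cuts after the first base of each site, so after positions 91, 104, 180, 241.
Linear molecule, 4 cuts → 5 fragments:
  1–91 → 91 bp
  92–104 → 13 bp
  105–180 → 76 bp
  181–241 → 61 bp
  242–259 → 18 bp
Sorted largest to smallest: 91, 76, 61, 18, 13 bp.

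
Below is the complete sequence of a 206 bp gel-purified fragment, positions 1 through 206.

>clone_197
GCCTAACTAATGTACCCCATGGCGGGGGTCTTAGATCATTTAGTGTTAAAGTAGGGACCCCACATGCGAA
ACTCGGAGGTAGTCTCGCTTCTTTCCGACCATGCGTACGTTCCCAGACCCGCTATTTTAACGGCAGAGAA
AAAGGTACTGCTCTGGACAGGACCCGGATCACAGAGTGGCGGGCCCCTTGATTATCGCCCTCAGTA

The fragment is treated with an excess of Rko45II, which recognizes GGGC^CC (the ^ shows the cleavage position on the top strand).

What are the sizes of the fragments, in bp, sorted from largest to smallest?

184, 22 bp

The Rko45II site (GGGCCC) starts at position 181.
Rko45II cuts after base 4 of each site, so after position 184.
Linear molecule, 1 cut → 2 fragments:
  1–184 → 184 bp
  185–206 → 22 bp
Sorted largest to smallest: 184, 22 bp.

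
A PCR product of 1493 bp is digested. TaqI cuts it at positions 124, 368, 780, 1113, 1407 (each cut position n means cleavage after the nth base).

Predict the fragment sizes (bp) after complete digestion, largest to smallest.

Linear molecule, 5 cuts → 6 fragments:
  124 − 0 = 124 bp
  368 − 124 = 244 bp
  780 − 368 = 412 bp
  1113 − 780 = 333 bp
  1407 − 1113 = 294 bp
  1493 − 1407 = 86 bp
Sorted largest to smallest: 412, 333, 294, 244, 124, 86 bp.

412, 333, 294, 244, 124, 86 bp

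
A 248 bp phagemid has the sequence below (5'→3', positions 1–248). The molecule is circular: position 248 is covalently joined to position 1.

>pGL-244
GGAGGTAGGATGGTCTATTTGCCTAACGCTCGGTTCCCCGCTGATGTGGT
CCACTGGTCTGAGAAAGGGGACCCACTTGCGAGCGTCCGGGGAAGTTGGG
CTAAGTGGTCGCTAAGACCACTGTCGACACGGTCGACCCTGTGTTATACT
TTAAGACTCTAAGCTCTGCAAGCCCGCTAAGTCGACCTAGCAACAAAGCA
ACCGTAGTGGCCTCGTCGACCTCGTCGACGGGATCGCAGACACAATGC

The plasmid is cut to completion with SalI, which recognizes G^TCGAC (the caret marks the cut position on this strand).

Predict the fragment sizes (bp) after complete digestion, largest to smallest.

147, 49, 34, 9, 9 bp

SalI sites (GTCGAC) start at positions 123, 132, 181, 215, 224.
SalI cuts after the first base of each site, so after positions 123, 132, 181, 215, 224.
Circular molecule, 5 cuts → 5 fragments:
  124–132 → 9 bp
  133–181 → 49 bp
  182–215 → 34 bp
  216–224 → 9 bp
  225–248 then 1–123 → 24 + 123 = 147 bp
Sorted largest to smallest: 147, 49, 34, 9, 9 bp.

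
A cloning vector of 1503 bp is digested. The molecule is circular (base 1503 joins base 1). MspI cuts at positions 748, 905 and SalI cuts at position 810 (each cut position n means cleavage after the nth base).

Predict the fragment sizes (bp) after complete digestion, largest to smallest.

1346, 95, 62 bp

Combined cut positions (sorted): 748, 810, 905.
Circular molecule, 3 cuts → 3 fragments:
  810 − 748 = 62 bp
  905 − 810 = 95 bp
  wrap: 1503 − 905 + 748 = 1346 bp
Sorted largest to smallest: 1346, 95, 62 bp.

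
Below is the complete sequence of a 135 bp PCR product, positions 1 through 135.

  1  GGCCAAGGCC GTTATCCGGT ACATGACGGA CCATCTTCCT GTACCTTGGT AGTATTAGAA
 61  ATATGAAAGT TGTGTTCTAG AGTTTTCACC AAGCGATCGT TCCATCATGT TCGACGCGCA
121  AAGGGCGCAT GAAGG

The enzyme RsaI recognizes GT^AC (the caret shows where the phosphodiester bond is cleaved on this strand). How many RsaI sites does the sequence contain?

GTAC occurs starting at positions 19, 41.
RsaI cuts at 2 sites.

2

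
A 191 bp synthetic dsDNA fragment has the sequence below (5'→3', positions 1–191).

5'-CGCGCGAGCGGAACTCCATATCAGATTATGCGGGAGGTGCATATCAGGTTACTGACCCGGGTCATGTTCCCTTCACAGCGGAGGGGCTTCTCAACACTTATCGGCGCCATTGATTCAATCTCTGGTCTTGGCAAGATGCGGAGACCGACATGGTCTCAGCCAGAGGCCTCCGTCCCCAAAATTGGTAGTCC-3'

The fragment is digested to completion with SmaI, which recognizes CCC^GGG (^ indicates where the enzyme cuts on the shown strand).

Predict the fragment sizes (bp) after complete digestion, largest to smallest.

133, 58 bp

The SmaI site (CCCGGG) starts at position 56.
SmaI cuts after base 3 of each site, so after position 58.
Linear molecule, 1 cut → 2 fragments:
  1–58 → 58 bp
  59–191 → 133 bp
Sorted largest to smallest: 133, 58 bp.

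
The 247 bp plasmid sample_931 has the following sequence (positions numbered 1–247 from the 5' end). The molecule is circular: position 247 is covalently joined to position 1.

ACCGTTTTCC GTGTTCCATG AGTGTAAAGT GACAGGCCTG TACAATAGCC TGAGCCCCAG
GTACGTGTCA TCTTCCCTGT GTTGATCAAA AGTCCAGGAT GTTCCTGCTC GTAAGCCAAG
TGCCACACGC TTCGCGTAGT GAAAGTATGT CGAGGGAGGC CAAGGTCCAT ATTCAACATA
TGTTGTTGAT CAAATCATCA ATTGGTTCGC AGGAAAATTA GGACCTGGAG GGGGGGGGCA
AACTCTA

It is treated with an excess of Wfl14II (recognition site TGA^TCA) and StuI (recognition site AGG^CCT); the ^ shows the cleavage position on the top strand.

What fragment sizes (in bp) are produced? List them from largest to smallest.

Wfl14II sites (TGATCA) start at positions 83, 187.
Wfl14II cuts after base 3 of each site, so after positions 85, 189.
The StuI site (AGGCCT) starts at position 34.
StuI cuts after base 3 of each site, so after position 36.
Combined cut positions: 36, 85, 189.
Circular molecule, 3 cuts → 3 fragments:
  37–85 → 49 bp
  86–189 → 104 bp
  190–247 then 1–36 → 58 + 36 = 94 bp
Sorted largest to smallest: 104, 94, 49 bp.

104, 94, 49 bp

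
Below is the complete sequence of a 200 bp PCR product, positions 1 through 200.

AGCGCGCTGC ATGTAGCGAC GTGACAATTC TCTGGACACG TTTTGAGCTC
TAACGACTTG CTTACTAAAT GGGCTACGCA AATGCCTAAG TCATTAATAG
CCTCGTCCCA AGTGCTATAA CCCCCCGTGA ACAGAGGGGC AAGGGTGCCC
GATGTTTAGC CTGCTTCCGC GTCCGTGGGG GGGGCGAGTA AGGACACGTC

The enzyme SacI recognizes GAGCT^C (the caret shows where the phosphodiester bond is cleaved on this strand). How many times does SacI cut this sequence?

GAGCTC occurs starting at position 45.
SacI cuts at 1 site.

1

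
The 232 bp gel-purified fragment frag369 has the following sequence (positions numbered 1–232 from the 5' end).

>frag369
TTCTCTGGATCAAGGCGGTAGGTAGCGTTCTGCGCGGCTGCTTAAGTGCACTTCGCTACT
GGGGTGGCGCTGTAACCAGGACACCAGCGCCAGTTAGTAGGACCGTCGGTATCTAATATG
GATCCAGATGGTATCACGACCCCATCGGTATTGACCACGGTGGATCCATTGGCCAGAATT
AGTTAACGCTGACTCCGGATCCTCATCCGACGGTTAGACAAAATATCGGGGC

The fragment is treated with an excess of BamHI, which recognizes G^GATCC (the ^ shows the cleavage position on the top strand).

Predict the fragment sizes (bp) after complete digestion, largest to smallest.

BamHI sites (GGATCC) start at positions 120, 162, 197.
BamHI cuts after the first base of each site, so after positions 120, 162, 197.
Linear molecule, 3 cuts → 4 fragments:
  1–120 → 120 bp
  121–162 → 42 bp
  163–197 → 35 bp
  198–232 → 35 bp
Sorted largest to smallest: 120, 42, 35, 35 bp.

120, 42, 35, 35 bp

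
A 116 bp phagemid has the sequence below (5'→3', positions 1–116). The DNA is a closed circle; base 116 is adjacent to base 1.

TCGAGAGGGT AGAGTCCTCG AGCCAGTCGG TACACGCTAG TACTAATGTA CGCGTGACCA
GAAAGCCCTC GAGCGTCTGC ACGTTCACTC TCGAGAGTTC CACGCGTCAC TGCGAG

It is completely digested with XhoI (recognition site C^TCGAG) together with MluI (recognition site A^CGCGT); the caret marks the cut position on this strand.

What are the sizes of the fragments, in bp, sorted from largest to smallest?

33, 31, 22, 18, 12 bp

XhoI sites (CTCGAG) start at positions 17, 68, 90.
XhoI cuts after the first base of each site, so after positions 17, 68, 90.
MluI sites (ACGCGT) start at positions 50, 102.
MluI cuts after the first base of each site, so after positions 50, 102.
Combined cut positions: 17, 50, 68, 90, 102.
Circular molecule, 5 cuts → 5 fragments:
  18–50 → 33 bp
  51–68 → 18 bp
  69–90 → 22 bp
  91–102 → 12 bp
  103–116 then 1–17 → 14 + 17 = 31 bp
Sorted largest to smallest: 33, 31, 22, 18, 12 bp.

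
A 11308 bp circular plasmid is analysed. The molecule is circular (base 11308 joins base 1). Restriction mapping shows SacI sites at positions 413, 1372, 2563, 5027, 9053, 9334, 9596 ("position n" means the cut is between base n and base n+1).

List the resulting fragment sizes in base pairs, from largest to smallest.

4026, 2464, 2125, 1191, 959, 281, 262 bp

Circular molecule, 7 cuts → 7 fragments:
  1372 − 413 = 959 bp
  2563 − 1372 = 1191 bp
  5027 − 2563 = 2464 bp
  9053 − 5027 = 4026 bp
  9334 − 9053 = 281 bp
  9596 − 9334 = 262 bp
  wrap: 11308 − 9596 + 413 = 2125 bp
Sorted largest to smallest: 4026, 2464, 2125, 1191, 959, 281, 262 bp.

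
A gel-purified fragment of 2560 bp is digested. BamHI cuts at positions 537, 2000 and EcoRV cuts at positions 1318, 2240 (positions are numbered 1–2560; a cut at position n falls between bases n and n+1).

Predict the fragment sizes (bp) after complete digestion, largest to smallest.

Combined cut positions (sorted): 537, 1318, 2000, 2240.
Linear molecule, 4 cuts → 5 fragments:
  537 − 0 = 537 bp
  1318 − 537 = 781 bp
  2000 − 1318 = 682 bp
  2240 − 2000 = 240 bp
  2560 − 2240 = 320 bp
Sorted largest to smallest: 781, 682, 537, 320, 240 bp.

781, 682, 537, 320, 240 bp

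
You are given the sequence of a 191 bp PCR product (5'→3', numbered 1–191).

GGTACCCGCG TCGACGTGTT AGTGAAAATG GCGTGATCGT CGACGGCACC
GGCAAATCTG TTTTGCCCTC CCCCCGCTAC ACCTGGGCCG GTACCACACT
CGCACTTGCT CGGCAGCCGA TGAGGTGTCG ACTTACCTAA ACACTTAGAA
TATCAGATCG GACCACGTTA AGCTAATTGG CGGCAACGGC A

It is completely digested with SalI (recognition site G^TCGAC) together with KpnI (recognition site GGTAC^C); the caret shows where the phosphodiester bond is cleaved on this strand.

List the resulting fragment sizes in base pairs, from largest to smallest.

64, 55, 33, 29, 5, 5 bp

SalI sites (GTCGAC) start at positions 10, 39, 127.
SalI cuts after the first base of each site, so after positions 10, 39, 127.
KpnI sites (GGTACC) start at positions 1, 90.
KpnI cuts after base 5 of each site (before the last base), so after positions 5, 94.
Combined cut positions: 5, 10, 39, 94, 127.
Linear molecule, 5 cuts → 6 fragments:
  1–5 → 5 bp
  6–10 → 5 bp
  11–39 → 29 bp
  40–94 → 55 bp
  95–127 → 33 bp
  128–191 → 64 bp
Sorted largest to smallest: 64, 55, 33, 29, 5, 5 bp.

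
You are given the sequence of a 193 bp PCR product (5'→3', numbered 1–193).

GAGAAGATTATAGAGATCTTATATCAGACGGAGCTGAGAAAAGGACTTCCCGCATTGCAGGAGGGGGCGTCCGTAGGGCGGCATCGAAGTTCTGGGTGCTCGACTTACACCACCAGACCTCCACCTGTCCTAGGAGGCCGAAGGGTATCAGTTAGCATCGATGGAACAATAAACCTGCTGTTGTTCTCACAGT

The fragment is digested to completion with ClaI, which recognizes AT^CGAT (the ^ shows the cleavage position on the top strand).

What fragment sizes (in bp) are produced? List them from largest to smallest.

158, 35 bp

The ClaI site (ATCGAT) starts at position 157.
ClaI cuts after base 2 of each site, so after position 158.
Linear molecule, 1 cut → 2 fragments:
  1–158 → 158 bp
  159–193 → 35 bp
Sorted largest to smallest: 158, 35 bp.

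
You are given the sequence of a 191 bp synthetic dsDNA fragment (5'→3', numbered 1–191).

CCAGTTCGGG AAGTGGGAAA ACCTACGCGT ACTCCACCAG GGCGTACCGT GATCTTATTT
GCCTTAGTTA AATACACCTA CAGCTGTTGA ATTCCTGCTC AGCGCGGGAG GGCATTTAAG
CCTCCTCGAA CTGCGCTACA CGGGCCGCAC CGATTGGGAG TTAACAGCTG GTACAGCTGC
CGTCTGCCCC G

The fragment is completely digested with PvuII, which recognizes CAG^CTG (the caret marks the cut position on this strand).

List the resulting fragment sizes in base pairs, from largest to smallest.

84, 83, 15, 9 bp

PvuII sites (CAGCTG) start at positions 81, 165, 174.
PvuII cuts after base 3 of each site, so after positions 83, 167, 176.
Linear molecule, 3 cuts → 4 fragments:
  1–83 → 83 bp
  84–167 → 84 bp
  168–176 → 9 bp
  177–191 → 15 bp
Sorted largest to smallest: 84, 83, 15, 9 bp.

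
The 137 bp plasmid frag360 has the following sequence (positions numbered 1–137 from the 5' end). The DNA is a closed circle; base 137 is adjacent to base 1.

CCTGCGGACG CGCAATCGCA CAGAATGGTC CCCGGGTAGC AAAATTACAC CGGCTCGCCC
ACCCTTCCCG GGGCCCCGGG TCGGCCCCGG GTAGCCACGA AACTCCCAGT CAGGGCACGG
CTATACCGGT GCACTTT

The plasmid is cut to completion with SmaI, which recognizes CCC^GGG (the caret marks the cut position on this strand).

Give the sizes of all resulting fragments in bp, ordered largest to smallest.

SmaI sites (CCCGGG) start at positions 31, 67, 75, 86.
SmaI cuts after base 3 of each site, so after positions 33, 69, 77, 88.
Circular molecule, 4 cuts → 4 fragments:
  34–69 → 36 bp
  70–77 → 8 bp
  78–88 → 11 bp
  89–137 then 1–33 → 49 + 33 = 82 bp
Sorted largest to smallest: 82, 36, 11, 8 bp.

82, 36, 11, 8 bp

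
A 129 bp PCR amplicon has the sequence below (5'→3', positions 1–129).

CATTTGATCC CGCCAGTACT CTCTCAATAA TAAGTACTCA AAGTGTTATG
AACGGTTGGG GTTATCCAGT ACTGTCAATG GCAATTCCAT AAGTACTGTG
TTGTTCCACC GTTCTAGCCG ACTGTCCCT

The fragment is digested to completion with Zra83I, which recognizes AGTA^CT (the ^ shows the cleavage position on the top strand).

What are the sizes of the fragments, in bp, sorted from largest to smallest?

Zra83I sites (AGTACT) start at positions 15, 33, 68, 92.
Zra83I cuts after base 4 of each site, so after positions 18, 36, 71, 95.
Linear molecule, 4 cuts → 5 fragments:
  1–18 → 18 bp
  19–36 → 18 bp
  37–71 → 35 bp
  72–95 → 24 bp
  96–129 → 34 bp
Sorted largest to smallest: 35, 34, 24, 18, 18 bp.

35, 34, 24, 18, 18 bp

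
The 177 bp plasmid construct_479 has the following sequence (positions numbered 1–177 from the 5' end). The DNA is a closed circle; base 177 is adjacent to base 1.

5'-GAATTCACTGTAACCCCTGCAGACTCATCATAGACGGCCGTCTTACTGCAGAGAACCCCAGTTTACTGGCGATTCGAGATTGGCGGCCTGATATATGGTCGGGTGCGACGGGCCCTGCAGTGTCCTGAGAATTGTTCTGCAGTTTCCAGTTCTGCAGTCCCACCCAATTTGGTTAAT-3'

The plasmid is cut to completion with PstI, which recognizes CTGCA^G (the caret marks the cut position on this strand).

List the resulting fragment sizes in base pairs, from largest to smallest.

69, 42, 29, 22, 15 bp

PstI sites (CTGCAG) start at positions 17, 46, 115, 137, 152.
PstI cuts after base 5 of each site (before the last base), so after positions 21, 50, 119, 141, 156.
Circular molecule, 5 cuts → 5 fragments:
  22–50 → 29 bp
  51–119 → 69 bp
  120–141 → 22 bp
  142–156 → 15 bp
  157–177 then 1–21 → 21 + 21 = 42 bp
Sorted largest to smallest: 69, 42, 29, 22, 15 bp.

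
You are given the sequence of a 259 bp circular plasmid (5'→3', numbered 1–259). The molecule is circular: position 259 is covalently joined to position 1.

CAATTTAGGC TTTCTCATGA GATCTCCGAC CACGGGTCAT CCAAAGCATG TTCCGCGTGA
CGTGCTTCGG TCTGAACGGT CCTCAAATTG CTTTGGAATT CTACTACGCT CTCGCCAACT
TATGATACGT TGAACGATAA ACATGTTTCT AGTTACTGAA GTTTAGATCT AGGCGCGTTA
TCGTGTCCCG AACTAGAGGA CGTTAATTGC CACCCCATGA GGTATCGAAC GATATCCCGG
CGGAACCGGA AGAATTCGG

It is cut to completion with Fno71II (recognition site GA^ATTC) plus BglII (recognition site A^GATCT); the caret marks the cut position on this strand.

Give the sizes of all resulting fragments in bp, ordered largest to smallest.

88, 77, 68, 26 bp

Fno71II sites (GAATTC) start at positions 96, 252.
Fno71II cuts after base 2 of each site, so after positions 97, 253.
BglII sites (AGATCT) start at positions 20, 165.
BglII cuts after the first base of each site, so after positions 20, 165.
Combined cut positions: 20, 97, 165, 253.
Circular molecule, 4 cuts → 4 fragments:
  21–97 → 77 bp
  98–165 → 68 bp
  166–253 → 88 bp
  254–259 then 1–20 → 6 + 20 = 26 bp
Sorted largest to smallest: 88, 77, 68, 26 bp.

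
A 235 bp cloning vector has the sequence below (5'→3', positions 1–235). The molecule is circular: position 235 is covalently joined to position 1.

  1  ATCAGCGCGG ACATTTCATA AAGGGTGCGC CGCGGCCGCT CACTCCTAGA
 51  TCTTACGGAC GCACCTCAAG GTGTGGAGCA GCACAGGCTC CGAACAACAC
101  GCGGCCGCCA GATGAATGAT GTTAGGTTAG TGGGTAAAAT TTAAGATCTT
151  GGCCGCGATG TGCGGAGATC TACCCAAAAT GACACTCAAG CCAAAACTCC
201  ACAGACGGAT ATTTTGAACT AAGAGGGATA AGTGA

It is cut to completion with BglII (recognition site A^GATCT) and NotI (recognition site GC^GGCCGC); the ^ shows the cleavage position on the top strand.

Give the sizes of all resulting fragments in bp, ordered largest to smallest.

BglII sites (AGATCT) start at positions 48, 144, 166.
BglII cuts after the first base of each site, so after positions 48, 144, 166.
NotI sites (GCGGCCGC) start at positions 32, 101.
NotI cuts after base 2 of each site, so after positions 33, 102.
Combined cut positions: 33, 48, 102, 144, 166.
Circular molecule, 5 cuts → 5 fragments:
  34–48 → 15 bp
  49–102 → 54 bp
  103–144 → 42 bp
  145–166 → 22 bp
  167–235 then 1–33 → 69 + 33 = 102 bp
Sorted largest to smallest: 102, 54, 42, 22, 15 bp.

102, 54, 42, 22, 15 bp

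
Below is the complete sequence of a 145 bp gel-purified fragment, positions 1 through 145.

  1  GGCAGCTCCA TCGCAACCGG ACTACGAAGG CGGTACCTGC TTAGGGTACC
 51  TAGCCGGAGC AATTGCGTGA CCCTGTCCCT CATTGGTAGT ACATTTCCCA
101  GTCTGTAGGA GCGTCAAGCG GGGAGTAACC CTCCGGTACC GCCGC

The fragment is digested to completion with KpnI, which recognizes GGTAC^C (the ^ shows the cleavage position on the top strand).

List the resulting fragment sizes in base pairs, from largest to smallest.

90, 36, 13, 6 bp

KpnI sites (GGTACC) start at positions 32, 45, 135.
KpnI cuts after base 5 of each site (before the last base), so after positions 36, 49, 139.
Linear molecule, 3 cuts → 4 fragments:
  1–36 → 36 bp
  37–49 → 13 bp
  50–139 → 90 bp
  140–145 → 6 bp
Sorted largest to smallest: 90, 36, 13, 6 bp.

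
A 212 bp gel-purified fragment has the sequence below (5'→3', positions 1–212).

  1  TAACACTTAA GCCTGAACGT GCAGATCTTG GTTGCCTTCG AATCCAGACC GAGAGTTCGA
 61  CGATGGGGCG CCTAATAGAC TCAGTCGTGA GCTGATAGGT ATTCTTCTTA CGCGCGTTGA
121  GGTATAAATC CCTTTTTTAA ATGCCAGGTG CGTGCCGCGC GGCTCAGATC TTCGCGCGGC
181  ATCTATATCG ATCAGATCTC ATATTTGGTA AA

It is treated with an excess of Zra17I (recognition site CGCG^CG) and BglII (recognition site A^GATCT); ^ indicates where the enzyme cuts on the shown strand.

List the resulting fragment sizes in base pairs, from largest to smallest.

Zra17I sites (CGCGCG) start at positions 111, 156, 173.
Zra17I cuts after base 4 of each site, so after positions 114, 159, 176.
BglII sites (AGATCT) start at positions 23, 166, 194.
BglII cuts after the first base of each site, so after positions 23, 166, 194.
Combined cut positions: 23, 114, 159, 166, 176, 194.
Linear molecule, 6 cuts → 7 fragments:
  1–23 → 23 bp
  24–114 → 91 bp
  115–159 → 45 bp
  160–166 → 7 bp
  167–176 → 10 bp
  177–194 → 18 bp
  195–212 → 18 bp
Sorted largest to smallest: 91, 45, 23, 18, 18, 10, 7 bp.

91, 45, 23, 18, 18, 10, 7 bp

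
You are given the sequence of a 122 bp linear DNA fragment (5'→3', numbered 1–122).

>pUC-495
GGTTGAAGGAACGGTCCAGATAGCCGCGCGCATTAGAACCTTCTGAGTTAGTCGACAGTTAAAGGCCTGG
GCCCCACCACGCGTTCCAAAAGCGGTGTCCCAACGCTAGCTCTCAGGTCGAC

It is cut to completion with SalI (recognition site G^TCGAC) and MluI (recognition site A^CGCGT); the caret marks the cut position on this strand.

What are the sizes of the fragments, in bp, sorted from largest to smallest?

51, 38, 28, 5 bp

SalI sites (GTCGAC) start at positions 51, 117.
SalI cuts after the first base of each site, so after positions 51, 117.
The MluI site (ACGCGT) starts at position 79.
MluI cuts after the first base of each site, so after position 79.
Combined cut positions: 51, 79, 117.
Linear molecule, 3 cuts → 4 fragments:
  1–51 → 51 bp
  52–79 → 28 bp
  80–117 → 38 bp
  118–122 → 5 bp
Sorted largest to smallest: 51, 38, 28, 5 bp.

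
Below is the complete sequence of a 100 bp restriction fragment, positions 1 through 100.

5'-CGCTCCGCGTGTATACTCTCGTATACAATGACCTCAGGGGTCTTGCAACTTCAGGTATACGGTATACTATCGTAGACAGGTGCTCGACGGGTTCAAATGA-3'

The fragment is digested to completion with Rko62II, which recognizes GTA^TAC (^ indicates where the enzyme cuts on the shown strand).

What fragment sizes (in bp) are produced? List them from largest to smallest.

36, 34, 13, 10, 7 bp

Rko62II sites (GTATAC) start at positions 11, 21, 55, 62.
Rko62II cuts after base 3 of each site, so after positions 13, 23, 57, 64.
Linear molecule, 4 cuts → 5 fragments:
  1–13 → 13 bp
  14–23 → 10 bp
  24–57 → 34 bp
  58–64 → 7 bp
  65–100 → 36 bp
Sorted largest to smallest: 36, 34, 13, 10, 7 bp.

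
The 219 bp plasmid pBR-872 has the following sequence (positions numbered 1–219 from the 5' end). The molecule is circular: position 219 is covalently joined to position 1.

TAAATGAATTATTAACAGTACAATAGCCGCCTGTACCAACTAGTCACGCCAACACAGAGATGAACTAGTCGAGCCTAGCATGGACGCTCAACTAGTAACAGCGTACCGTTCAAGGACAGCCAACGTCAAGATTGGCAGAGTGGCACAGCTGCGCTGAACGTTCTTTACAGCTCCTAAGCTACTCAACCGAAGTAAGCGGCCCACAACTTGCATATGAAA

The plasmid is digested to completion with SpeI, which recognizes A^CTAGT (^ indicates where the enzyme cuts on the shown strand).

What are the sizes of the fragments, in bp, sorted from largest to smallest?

167, 27, 25 bp

SpeI sites (ACTAGT) start at positions 39, 64, 91.
SpeI cuts after the first base of each site, so after positions 39, 64, 91.
Circular molecule, 3 cuts → 3 fragments:
  40–64 → 25 bp
  65–91 → 27 bp
  92–219 then 1–39 → 128 + 39 = 167 bp
Sorted largest to smallest: 167, 27, 25 bp.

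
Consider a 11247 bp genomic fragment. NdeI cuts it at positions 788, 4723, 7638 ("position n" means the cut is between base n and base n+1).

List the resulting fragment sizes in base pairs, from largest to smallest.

Linear molecule, 3 cuts → 4 fragments:
  788 − 0 = 788 bp
  4723 − 788 = 3935 bp
  7638 − 4723 = 2915 bp
  11247 − 7638 = 3609 bp
Sorted largest to smallest: 3935, 3609, 2915, 788 bp.

3935, 3609, 2915, 788 bp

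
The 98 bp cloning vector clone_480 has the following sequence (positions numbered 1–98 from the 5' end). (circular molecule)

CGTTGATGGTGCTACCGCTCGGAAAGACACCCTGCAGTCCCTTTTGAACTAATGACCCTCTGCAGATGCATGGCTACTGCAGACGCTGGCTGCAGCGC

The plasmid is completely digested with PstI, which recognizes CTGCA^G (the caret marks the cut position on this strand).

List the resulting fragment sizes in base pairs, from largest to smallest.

40, 28, 17, 13 bp

PstI sites (CTGCAG) start at positions 32, 60, 77, 90.
PstI cuts after base 5 of each site (before the last base), so after positions 36, 64, 81, 94.
Circular molecule, 4 cuts → 4 fragments:
  37–64 → 28 bp
  65–81 → 17 bp
  82–94 → 13 bp
  95–98 then 1–36 → 4 + 36 = 40 bp
Sorted largest to smallest: 40, 28, 17, 13 bp.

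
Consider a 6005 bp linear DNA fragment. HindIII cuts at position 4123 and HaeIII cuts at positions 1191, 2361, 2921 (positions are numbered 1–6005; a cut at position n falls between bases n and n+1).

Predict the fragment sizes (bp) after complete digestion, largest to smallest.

1882, 1202, 1191, 1170, 560 bp

Combined cut positions (sorted): 1191, 2361, 2921, 4123.
Linear molecule, 4 cuts → 5 fragments:
  1191 − 0 = 1191 bp
  2361 − 1191 = 1170 bp
  2921 − 2361 = 560 bp
  4123 − 2921 = 1202 bp
  6005 − 4123 = 1882 bp
Sorted largest to smallest: 1882, 1202, 1191, 1170, 560 bp.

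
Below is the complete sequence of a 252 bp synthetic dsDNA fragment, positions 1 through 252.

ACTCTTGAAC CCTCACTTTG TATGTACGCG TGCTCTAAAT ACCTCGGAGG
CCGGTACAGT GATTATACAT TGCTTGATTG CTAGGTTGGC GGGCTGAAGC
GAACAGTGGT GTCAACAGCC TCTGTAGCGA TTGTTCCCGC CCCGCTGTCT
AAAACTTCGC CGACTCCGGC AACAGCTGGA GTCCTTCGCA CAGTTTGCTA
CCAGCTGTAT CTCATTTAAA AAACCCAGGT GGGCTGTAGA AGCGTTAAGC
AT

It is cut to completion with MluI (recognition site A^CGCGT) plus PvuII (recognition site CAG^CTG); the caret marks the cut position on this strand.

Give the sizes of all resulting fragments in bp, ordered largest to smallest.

The MluI site (ACGCGT) starts at position 26.
MluI cuts after the first base of each site, so after position 26.
PvuII sites (CAGCTG) start at positions 173, 202.
PvuII cuts after base 3 of each site, so after positions 175, 204.
Combined cut positions: 26, 175, 204.
Linear molecule, 3 cuts → 4 fragments:
  1–26 → 26 bp
  27–175 → 149 bp
  176–204 → 29 bp
  205–252 → 48 bp
Sorted largest to smallest: 149, 48, 29, 26 bp.

149, 48, 29, 26 bp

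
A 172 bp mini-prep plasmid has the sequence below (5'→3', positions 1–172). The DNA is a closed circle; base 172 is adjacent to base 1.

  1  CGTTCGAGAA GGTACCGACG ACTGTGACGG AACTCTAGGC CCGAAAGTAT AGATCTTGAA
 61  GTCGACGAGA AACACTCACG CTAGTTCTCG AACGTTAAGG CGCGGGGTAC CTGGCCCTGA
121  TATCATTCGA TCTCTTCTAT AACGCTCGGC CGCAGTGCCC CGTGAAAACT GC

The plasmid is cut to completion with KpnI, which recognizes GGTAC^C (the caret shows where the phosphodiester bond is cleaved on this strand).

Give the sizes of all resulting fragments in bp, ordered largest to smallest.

KpnI sites (GGTACC) start at positions 11, 106.
KpnI cuts after base 5 of each site (before the last base), so after positions 15, 110.
Circular molecule, 2 cuts → 2 fragments:
  16–110 → 95 bp
  111–172 then 1–15 → 62 + 15 = 77 bp
Sorted largest to smallest: 95, 77 bp.

95, 77 bp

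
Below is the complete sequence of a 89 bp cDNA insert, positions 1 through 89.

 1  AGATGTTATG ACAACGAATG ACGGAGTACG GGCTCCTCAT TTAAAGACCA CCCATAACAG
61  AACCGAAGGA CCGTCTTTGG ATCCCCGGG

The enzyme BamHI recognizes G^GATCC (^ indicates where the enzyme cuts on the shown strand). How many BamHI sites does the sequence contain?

GGATCC occurs starting at position 79.
BamHI cuts at 1 site.

1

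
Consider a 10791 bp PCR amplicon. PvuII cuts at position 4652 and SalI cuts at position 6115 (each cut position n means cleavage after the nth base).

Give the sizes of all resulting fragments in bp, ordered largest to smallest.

Combined cut positions (sorted): 4652, 6115.
Linear molecule, 2 cuts → 3 fragments:
  4652 − 0 = 4652 bp
  6115 − 4652 = 1463 bp
  10791 − 6115 = 4676 bp
Sorted largest to smallest: 4676, 4652, 1463 bp.

4676, 4652, 1463 bp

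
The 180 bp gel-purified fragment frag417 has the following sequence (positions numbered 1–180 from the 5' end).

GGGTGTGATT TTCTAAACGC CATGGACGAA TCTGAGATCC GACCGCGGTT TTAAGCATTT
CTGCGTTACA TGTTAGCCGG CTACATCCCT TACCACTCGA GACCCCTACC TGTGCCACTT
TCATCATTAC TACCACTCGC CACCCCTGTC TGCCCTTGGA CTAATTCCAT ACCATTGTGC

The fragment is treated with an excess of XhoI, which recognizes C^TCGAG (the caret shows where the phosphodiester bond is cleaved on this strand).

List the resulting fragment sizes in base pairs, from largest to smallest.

The XhoI site (CTCGAG) starts at position 96.
XhoI cuts after the first base of each site, so after position 96.
Linear molecule, 1 cut → 2 fragments:
  1–96 → 96 bp
  97–180 → 84 bp
Sorted largest to smallest: 96, 84 bp.

96, 84 bp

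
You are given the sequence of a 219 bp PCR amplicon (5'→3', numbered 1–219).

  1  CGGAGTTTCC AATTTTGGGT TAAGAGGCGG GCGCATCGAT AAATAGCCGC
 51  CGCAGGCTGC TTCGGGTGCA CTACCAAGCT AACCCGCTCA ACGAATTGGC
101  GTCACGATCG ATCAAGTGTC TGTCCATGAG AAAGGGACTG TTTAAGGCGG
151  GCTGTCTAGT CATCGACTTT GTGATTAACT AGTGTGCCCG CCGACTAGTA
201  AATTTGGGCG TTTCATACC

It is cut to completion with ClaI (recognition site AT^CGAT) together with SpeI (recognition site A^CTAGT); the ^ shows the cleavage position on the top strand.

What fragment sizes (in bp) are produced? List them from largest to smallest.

ClaI sites (ATCGAT) start at positions 35, 107.
ClaI cuts after base 2 of each site, so after positions 36, 108.
SpeI sites (ACTAGT) start at positions 178, 194.
SpeI cuts after the first base of each site, so after positions 178, 194.
Combined cut positions: 36, 108, 178, 194.
Linear molecule, 4 cuts → 5 fragments:
  1–36 → 36 bp
  37–108 → 72 bp
  109–178 → 70 bp
  179–194 → 16 bp
  195–219 → 25 bp
Sorted largest to smallest: 72, 70, 36, 25, 16 bp.

72, 70, 36, 25, 16 bp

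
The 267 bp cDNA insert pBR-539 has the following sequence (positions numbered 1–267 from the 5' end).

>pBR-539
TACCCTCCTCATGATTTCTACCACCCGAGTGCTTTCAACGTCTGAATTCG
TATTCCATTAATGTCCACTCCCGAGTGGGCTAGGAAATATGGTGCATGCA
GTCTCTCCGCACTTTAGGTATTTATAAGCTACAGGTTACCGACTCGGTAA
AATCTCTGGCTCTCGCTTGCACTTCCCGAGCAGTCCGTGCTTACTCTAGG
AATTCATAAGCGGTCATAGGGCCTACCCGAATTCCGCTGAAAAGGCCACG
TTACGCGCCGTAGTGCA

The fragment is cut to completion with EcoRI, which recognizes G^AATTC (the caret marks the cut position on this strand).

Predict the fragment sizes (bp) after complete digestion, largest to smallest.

EcoRI sites (GAATTC) start at positions 44, 200, 229.
EcoRI cuts after the first base of each site, so after positions 44, 200, 229.
Linear molecule, 3 cuts → 4 fragments:
  1–44 → 44 bp
  45–200 → 156 bp
  201–229 → 29 bp
  230–267 → 38 bp
Sorted largest to smallest: 156, 44, 38, 29 bp.

156, 44, 38, 29 bp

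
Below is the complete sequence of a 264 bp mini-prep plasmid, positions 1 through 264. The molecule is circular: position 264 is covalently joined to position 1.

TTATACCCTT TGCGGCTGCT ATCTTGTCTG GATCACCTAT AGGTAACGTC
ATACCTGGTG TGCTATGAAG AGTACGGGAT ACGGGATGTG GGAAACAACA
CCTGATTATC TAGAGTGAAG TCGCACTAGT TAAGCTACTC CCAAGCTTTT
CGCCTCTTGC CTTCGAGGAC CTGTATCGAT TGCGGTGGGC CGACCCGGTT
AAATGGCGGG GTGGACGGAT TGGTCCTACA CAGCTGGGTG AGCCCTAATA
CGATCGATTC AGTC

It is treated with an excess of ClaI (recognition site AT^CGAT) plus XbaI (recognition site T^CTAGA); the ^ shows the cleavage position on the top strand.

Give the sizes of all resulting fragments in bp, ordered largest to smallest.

ClaI sites (ATCGAT) start at positions 175, 253.
ClaI cuts after base 2 of each site, so after positions 176, 254.
The XbaI site (TCTAGA) starts at position 109.
XbaI cuts after the first base of each site, so after position 109.
Combined cut positions: 109, 176, 254.
Circular molecule, 3 cuts → 3 fragments:
  110–176 → 67 bp
  177–254 → 78 bp
  255–264 then 1–109 → 10 + 109 = 119 bp
Sorted largest to smallest: 119, 78, 67 bp.

119, 78, 67 bp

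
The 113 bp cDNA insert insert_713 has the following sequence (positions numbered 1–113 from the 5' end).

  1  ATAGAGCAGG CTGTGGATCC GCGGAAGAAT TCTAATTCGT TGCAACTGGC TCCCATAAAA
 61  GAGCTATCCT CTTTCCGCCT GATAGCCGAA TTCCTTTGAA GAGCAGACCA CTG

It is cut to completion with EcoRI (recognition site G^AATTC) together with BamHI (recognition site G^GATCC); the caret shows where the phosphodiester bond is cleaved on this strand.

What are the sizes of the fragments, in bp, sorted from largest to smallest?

EcoRI sites (GAATTC) start at positions 27, 88.
EcoRI cuts after the first base of each site, so after positions 27, 88.
The BamHI site (GGATCC) starts at position 15.
BamHI cuts after the first base of each site, so after position 15.
Combined cut positions: 15, 27, 88.
Linear molecule, 3 cuts → 4 fragments:
  1–15 → 15 bp
  16–27 → 12 bp
  28–88 → 61 bp
  89–113 → 25 bp
Sorted largest to smallest: 61, 25, 15, 12 bp.

61, 25, 15, 12 bp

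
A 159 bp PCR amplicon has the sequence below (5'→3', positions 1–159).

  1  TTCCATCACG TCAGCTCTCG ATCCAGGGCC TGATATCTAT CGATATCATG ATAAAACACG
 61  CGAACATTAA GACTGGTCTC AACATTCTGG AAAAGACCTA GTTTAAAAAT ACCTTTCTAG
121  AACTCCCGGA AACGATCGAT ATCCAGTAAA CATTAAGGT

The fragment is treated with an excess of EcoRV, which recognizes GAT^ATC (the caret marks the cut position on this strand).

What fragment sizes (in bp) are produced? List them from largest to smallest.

96, 34, 19, 10 bp

EcoRV sites (GATATC) start at positions 32, 42, 138.
EcoRV cuts after base 3 of each site, so after positions 34, 44, 140.
Linear molecule, 3 cuts → 4 fragments:
  1–34 → 34 bp
  35–44 → 10 bp
  45–140 → 96 bp
  141–159 → 19 bp
Sorted largest to smallest: 96, 34, 19, 10 bp.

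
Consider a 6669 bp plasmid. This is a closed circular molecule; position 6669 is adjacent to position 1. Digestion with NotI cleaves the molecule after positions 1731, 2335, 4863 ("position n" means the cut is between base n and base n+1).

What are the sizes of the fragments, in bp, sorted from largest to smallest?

Circular molecule, 3 cuts → 3 fragments:
  2335 − 1731 = 604 bp
  4863 − 2335 = 2528 bp
  wrap: 6669 − 4863 + 1731 = 3537 bp
Sorted largest to smallest: 3537, 2528, 604 bp.

3537, 2528, 604 bp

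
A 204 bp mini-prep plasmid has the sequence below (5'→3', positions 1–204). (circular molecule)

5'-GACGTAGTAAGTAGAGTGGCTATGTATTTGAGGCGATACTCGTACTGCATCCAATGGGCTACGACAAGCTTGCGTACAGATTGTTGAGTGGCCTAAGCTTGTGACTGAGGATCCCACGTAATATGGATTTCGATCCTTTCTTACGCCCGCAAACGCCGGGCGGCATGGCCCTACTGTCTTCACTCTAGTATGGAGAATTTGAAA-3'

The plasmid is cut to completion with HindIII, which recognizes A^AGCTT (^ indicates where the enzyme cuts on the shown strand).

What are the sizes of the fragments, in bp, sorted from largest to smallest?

HindIII sites (AAGCTT) start at positions 66, 95.
HindIII cuts after the first base of each site, so after positions 66, 95.
Circular molecule, 2 cuts → 2 fragments:
  67–95 → 29 bp
  96–204 then 1–66 → 109 + 66 = 175 bp
Sorted largest to smallest: 175, 29 bp.

175, 29 bp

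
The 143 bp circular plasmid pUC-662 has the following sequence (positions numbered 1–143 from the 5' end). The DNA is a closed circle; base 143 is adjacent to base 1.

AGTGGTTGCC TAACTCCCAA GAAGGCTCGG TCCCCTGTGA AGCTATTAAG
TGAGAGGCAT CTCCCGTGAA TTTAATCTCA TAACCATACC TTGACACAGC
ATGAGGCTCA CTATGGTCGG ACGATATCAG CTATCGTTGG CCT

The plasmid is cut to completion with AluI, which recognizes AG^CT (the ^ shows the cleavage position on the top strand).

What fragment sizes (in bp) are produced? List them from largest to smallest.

88, 55 bp

AluI sites (AGCT) start at positions 41, 129.
AluI cuts after base 2 of each site, so after positions 42, 130.
Circular molecule, 2 cuts → 2 fragments:
  43–130 → 88 bp
  131–143 then 1–42 → 13 + 42 = 55 bp
Sorted largest to smallest: 88, 55 bp.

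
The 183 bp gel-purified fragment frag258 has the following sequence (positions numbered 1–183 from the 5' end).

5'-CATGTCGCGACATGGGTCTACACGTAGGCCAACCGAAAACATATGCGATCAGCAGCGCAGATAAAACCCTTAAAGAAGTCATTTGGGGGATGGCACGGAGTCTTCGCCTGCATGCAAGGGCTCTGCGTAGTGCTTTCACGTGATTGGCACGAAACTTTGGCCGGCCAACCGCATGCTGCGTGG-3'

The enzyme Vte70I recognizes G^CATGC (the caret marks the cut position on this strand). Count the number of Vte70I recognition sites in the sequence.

2

GCATGC occurs starting at positions 110, 171.
Vte70I cuts at 2 sites.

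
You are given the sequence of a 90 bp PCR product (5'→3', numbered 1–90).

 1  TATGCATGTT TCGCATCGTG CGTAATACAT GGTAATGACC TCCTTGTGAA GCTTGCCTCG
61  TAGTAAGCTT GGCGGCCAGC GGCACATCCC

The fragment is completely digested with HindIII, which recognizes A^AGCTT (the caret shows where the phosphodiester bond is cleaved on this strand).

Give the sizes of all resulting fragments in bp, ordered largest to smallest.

49, 25, 16 bp

HindIII sites (AAGCTT) start at positions 49, 65.
HindIII cuts after the first base of each site, so after positions 49, 65.
Linear molecule, 2 cuts → 3 fragments:
  1–49 → 49 bp
  50–65 → 16 bp
  66–90 → 25 bp
Sorted largest to smallest: 49, 25, 16 bp.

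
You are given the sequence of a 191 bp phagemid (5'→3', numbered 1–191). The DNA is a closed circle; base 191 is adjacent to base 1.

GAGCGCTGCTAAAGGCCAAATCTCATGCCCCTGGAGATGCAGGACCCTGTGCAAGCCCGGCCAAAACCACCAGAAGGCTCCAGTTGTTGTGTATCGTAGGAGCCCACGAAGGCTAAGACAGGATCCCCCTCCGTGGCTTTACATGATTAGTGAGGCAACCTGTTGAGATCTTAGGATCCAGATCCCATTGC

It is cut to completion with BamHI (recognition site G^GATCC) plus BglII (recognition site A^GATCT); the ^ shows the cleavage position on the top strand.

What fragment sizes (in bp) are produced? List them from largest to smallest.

BamHI sites (GGATCC) start at positions 121, 174.
BamHI cuts after the first base of each site, so after positions 121, 174.
The BglII site (AGATCT) starts at position 166.
BglII cuts after the first base of each site, so after position 166.
Combined cut positions: 121, 166, 174.
Circular molecule, 3 cuts → 3 fragments:
  122–166 → 45 bp
  167–174 → 8 bp
  175–191 then 1–121 → 17 + 121 = 138 bp
Sorted largest to smallest: 138, 45, 8 bp.

138, 45, 8 bp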